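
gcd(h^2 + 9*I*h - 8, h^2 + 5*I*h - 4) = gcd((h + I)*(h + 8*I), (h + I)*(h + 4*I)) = h + I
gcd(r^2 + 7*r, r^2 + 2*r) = r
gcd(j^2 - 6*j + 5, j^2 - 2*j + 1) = j - 1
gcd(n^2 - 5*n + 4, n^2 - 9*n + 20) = n - 4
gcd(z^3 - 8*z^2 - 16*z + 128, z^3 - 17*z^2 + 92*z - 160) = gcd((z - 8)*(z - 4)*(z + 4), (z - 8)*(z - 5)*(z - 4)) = z^2 - 12*z + 32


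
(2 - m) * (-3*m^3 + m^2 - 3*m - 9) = 3*m^4 - 7*m^3 + 5*m^2 + 3*m - 18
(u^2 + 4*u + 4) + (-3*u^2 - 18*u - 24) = -2*u^2 - 14*u - 20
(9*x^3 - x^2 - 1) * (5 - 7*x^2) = -63*x^5 + 7*x^4 + 45*x^3 + 2*x^2 - 5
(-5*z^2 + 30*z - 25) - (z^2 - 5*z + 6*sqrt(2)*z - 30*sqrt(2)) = -6*z^2 - 6*sqrt(2)*z + 35*z - 25 + 30*sqrt(2)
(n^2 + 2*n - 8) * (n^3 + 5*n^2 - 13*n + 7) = n^5 + 7*n^4 - 11*n^3 - 59*n^2 + 118*n - 56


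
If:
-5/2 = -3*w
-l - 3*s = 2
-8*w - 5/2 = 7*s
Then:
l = 27/14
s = -55/42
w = 5/6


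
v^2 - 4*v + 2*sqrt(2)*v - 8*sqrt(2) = (v - 4)*(v + 2*sqrt(2))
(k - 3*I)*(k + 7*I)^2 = k^3 + 11*I*k^2 - 7*k + 147*I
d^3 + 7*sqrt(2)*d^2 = d^2*(d + 7*sqrt(2))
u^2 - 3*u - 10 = (u - 5)*(u + 2)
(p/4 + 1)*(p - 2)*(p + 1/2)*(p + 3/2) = p^4/4 + p^3 - 13*p^2/16 - 29*p/8 - 3/2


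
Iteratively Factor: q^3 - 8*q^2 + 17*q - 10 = (q - 1)*(q^2 - 7*q + 10) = (q - 2)*(q - 1)*(q - 5)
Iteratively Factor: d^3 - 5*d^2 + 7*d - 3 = (d - 1)*(d^2 - 4*d + 3) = (d - 3)*(d - 1)*(d - 1)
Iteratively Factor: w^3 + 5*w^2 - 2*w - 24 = (w + 4)*(w^2 + w - 6) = (w - 2)*(w + 4)*(w + 3)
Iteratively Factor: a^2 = (a)*(a)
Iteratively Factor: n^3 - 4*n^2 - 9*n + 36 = (n - 3)*(n^2 - n - 12) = (n - 3)*(n + 3)*(n - 4)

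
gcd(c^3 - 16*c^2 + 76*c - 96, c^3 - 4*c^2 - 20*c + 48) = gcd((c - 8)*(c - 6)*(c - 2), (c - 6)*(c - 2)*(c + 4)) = c^2 - 8*c + 12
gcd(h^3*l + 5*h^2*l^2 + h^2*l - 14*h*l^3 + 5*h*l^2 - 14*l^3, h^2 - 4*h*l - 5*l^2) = 1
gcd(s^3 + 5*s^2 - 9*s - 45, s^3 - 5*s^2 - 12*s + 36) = s + 3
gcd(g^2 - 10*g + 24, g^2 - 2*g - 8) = g - 4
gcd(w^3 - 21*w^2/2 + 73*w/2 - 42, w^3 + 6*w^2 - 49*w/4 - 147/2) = w - 7/2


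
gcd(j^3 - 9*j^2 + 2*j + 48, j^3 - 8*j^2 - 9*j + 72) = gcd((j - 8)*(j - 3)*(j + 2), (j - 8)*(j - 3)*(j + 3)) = j^2 - 11*j + 24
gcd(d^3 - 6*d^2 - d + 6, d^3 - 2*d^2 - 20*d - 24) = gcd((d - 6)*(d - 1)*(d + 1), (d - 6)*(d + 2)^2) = d - 6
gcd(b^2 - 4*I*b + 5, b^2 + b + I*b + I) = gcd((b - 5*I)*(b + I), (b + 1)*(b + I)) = b + I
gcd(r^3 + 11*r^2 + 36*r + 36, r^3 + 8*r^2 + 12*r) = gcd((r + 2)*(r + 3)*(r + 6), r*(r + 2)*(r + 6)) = r^2 + 8*r + 12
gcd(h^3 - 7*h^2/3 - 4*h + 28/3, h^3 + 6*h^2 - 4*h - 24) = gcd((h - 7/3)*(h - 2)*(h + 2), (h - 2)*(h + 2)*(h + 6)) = h^2 - 4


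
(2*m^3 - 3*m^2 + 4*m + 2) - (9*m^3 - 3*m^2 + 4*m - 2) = 4 - 7*m^3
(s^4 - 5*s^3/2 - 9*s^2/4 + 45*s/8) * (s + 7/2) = s^5 + s^4 - 11*s^3 - 9*s^2/4 + 315*s/16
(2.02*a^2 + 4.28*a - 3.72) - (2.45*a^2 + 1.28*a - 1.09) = -0.43*a^2 + 3.0*a - 2.63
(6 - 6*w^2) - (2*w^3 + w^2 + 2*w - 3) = -2*w^3 - 7*w^2 - 2*w + 9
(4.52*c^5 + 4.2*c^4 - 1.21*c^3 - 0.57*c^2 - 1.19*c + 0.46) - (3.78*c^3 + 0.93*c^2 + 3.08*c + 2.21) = 4.52*c^5 + 4.2*c^4 - 4.99*c^3 - 1.5*c^2 - 4.27*c - 1.75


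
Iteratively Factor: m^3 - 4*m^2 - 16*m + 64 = (m + 4)*(m^2 - 8*m + 16) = (m - 4)*(m + 4)*(m - 4)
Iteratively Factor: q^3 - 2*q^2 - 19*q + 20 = (q + 4)*(q^2 - 6*q + 5) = (q - 5)*(q + 4)*(q - 1)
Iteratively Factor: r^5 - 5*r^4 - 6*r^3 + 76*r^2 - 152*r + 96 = (r - 2)*(r^4 - 3*r^3 - 12*r^2 + 52*r - 48) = (r - 3)*(r - 2)*(r^3 - 12*r + 16) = (r - 3)*(r - 2)^2*(r^2 + 2*r - 8) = (r - 3)*(r - 2)^3*(r + 4)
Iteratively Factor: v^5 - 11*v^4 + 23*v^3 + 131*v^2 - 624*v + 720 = (v - 4)*(v^4 - 7*v^3 - 5*v^2 + 111*v - 180) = (v - 5)*(v - 4)*(v^3 - 2*v^2 - 15*v + 36) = (v - 5)*(v - 4)*(v - 3)*(v^2 + v - 12) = (v - 5)*(v - 4)*(v - 3)^2*(v + 4)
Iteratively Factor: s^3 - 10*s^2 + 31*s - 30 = (s - 3)*(s^2 - 7*s + 10) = (s - 5)*(s - 3)*(s - 2)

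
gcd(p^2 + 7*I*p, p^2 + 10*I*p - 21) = p + 7*I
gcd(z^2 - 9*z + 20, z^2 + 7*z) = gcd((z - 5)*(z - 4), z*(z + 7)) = 1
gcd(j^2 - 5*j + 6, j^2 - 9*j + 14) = j - 2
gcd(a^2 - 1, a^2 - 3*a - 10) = 1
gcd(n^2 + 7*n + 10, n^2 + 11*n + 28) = 1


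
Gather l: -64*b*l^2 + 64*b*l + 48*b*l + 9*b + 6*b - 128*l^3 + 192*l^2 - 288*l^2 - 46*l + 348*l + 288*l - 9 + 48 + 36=15*b - 128*l^3 + l^2*(-64*b - 96) + l*(112*b + 590) + 75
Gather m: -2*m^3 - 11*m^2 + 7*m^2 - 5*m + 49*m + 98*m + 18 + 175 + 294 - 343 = -2*m^3 - 4*m^2 + 142*m + 144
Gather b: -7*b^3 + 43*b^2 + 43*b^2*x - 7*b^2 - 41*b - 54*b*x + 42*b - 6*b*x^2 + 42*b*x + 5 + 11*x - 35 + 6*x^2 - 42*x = -7*b^3 + b^2*(43*x + 36) + b*(-6*x^2 - 12*x + 1) + 6*x^2 - 31*x - 30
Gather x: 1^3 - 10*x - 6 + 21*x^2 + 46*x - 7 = 21*x^2 + 36*x - 12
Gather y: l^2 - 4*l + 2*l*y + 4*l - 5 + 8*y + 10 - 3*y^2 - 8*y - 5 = l^2 + 2*l*y - 3*y^2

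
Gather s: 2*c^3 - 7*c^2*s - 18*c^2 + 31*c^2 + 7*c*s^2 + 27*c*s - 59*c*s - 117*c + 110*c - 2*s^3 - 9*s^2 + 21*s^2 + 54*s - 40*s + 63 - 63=2*c^3 + 13*c^2 - 7*c - 2*s^3 + s^2*(7*c + 12) + s*(-7*c^2 - 32*c + 14)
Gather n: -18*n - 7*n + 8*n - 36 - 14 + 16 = -17*n - 34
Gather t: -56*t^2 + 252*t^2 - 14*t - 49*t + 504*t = 196*t^2 + 441*t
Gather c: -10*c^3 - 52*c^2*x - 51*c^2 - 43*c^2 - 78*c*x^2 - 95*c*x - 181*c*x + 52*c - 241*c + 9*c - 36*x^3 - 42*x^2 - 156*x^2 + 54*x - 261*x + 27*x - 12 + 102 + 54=-10*c^3 + c^2*(-52*x - 94) + c*(-78*x^2 - 276*x - 180) - 36*x^3 - 198*x^2 - 180*x + 144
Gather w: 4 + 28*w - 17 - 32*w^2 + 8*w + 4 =-32*w^2 + 36*w - 9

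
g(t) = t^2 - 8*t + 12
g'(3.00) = -2.00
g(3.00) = -3.00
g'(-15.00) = -38.00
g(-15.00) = 357.00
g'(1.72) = -4.56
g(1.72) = 1.20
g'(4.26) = 0.52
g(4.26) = -3.93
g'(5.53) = 3.06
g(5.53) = -1.66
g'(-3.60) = -15.20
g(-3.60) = 53.76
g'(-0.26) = -8.52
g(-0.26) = 14.15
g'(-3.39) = -14.78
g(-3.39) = 50.61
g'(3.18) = -1.64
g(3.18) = -3.33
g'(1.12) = -5.76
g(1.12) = 4.29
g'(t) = 2*t - 8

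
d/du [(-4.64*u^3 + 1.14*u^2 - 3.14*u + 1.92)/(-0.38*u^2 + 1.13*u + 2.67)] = (1.7632*u^4 - 10.4864*u^3 - 37.0714*u^2 + 7.5468*u - 10.5534)/(0.1444*u^4 - 0.8588*u^3 - 0.7523*u^2 + 6.0342*u + 7.1289)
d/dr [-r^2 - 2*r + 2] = -2*r - 2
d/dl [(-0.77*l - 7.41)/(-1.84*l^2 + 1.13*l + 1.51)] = (-1.4168*l^2 - 27.2688*l + 7.2106)/(3.3856*l^4 - 4.1584*l^3 - 4.2799*l^2 + 3.4126*l + 2.2801)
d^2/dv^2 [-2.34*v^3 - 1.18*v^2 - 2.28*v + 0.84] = -14.04*v - 2.36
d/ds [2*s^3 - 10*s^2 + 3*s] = 6*s^2 - 20*s + 3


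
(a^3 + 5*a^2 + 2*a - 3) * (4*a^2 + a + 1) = 4*a^5 + 21*a^4 + 14*a^3 - 5*a^2 - a - 3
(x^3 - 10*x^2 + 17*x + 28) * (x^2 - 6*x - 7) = x^5 - 16*x^4 + 70*x^3 - 4*x^2 - 287*x - 196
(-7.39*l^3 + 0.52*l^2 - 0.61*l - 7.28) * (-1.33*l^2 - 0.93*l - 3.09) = 9.8287*l^5 + 6.1811*l^4 + 23.1628*l^3 + 8.6429*l^2 + 8.6553*l + 22.4952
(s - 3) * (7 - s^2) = -s^3 + 3*s^2 + 7*s - 21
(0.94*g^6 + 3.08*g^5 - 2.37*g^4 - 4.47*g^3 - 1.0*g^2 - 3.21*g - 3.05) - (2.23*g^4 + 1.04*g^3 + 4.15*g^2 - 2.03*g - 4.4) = 0.94*g^6 + 3.08*g^5 - 4.6*g^4 - 5.51*g^3 - 5.15*g^2 - 1.18*g + 1.35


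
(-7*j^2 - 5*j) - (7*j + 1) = -7*j^2 - 12*j - 1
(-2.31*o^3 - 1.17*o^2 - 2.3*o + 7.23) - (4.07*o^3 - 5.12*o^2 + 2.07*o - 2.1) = -6.38*o^3 + 3.95*o^2 - 4.37*o + 9.33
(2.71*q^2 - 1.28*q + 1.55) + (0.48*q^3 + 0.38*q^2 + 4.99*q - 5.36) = 0.48*q^3 + 3.09*q^2 + 3.71*q - 3.81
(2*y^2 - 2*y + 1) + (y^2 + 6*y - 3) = 3*y^2 + 4*y - 2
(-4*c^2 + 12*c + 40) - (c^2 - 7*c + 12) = -5*c^2 + 19*c + 28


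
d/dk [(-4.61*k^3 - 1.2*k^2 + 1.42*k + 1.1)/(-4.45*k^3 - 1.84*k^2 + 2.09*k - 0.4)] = (3.1424*k^4 - 6.6318*k^3 + 20.3218*k^2 + 5.008*k - 2.867)/(19.8025*k^6 + 16.376*k^5 - 15.2154*k^4 - 4.1312*k^3 + 5.8401*k^2 - 1.672*k + 0.16)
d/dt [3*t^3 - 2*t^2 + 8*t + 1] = 9*t^2 - 4*t + 8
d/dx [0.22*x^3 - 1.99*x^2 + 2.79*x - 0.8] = 0.66*x^2 - 3.98*x + 2.79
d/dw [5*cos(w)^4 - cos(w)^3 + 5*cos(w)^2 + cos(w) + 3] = (-20*cos(w)^3 + 3*cos(w)^2 - 10*cos(w) - 1)*sin(w)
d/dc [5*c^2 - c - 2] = 10*c - 1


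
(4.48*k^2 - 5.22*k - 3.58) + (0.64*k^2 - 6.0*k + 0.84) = 5.12*k^2 - 11.22*k - 2.74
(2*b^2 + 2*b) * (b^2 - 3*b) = 2*b^4 - 4*b^3 - 6*b^2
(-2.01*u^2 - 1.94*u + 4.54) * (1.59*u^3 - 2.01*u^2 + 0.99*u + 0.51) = -3.1959*u^5 + 0.955499999999999*u^4 + 9.1281*u^3 - 12.0711*u^2 + 3.5052*u + 2.3154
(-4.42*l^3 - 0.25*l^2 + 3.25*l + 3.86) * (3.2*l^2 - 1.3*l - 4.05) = -14.144*l^5 + 4.946*l^4 + 28.626*l^3 + 9.1395*l^2 - 18.1805*l - 15.633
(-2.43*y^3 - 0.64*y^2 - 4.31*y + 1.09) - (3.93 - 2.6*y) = -2.43*y^3 - 0.64*y^2 - 1.71*y - 2.84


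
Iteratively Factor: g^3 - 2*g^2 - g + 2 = (g + 1)*(g^2 - 3*g + 2) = (g - 2)*(g + 1)*(g - 1)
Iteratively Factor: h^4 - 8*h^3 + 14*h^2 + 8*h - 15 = (h + 1)*(h^3 - 9*h^2 + 23*h - 15) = (h - 5)*(h + 1)*(h^2 - 4*h + 3) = (h - 5)*(h - 1)*(h + 1)*(h - 3)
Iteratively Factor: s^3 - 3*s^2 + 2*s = (s)*(s^2 - 3*s + 2) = s*(s - 1)*(s - 2)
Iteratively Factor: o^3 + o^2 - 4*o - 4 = (o + 2)*(o^2 - o - 2) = (o + 1)*(o + 2)*(o - 2)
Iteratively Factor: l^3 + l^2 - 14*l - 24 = (l - 4)*(l^2 + 5*l + 6) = (l - 4)*(l + 3)*(l + 2)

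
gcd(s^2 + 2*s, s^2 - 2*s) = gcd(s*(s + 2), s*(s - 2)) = s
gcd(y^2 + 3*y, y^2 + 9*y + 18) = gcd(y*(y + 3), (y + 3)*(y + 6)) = y + 3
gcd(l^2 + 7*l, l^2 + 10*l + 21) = l + 7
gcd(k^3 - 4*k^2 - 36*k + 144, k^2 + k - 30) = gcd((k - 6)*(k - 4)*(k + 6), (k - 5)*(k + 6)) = k + 6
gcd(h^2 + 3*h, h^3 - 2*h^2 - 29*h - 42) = h + 3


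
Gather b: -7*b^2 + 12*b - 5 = -7*b^2 + 12*b - 5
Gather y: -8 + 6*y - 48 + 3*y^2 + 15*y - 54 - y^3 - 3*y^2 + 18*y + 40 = -y^3 + 39*y - 70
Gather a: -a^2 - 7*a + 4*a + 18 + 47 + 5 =-a^2 - 3*a + 70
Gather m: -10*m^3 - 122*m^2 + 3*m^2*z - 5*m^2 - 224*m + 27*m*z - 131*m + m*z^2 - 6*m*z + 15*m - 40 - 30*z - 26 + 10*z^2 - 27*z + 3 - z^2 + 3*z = -10*m^3 + m^2*(3*z - 127) + m*(z^2 + 21*z - 340) + 9*z^2 - 54*z - 63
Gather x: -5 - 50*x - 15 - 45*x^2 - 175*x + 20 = -45*x^2 - 225*x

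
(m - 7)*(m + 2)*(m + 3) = m^3 - 2*m^2 - 29*m - 42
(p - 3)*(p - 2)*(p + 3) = p^3 - 2*p^2 - 9*p + 18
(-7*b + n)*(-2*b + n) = 14*b^2 - 9*b*n + n^2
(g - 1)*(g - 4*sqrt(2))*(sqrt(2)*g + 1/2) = sqrt(2)*g^3 - 15*g^2/2 - sqrt(2)*g^2 - 2*sqrt(2)*g + 15*g/2 + 2*sqrt(2)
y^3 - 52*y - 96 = (y - 8)*(y + 2)*(y + 6)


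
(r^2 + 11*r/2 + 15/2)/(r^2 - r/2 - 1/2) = (2*r^2 + 11*r + 15)/(2*r^2 - r - 1)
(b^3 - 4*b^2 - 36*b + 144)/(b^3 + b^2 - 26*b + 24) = (b - 6)/(b - 1)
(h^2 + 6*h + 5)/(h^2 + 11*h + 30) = (h + 1)/(h + 6)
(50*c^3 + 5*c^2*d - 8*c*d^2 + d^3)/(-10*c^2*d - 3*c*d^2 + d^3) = (-5*c + d)/d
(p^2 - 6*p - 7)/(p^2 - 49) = (p + 1)/(p + 7)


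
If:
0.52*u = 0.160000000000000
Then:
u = 0.31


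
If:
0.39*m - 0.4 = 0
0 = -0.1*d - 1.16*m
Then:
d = -11.90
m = 1.03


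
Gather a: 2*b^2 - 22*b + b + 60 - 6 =2*b^2 - 21*b + 54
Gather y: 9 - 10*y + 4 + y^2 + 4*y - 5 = y^2 - 6*y + 8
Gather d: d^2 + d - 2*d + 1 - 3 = d^2 - d - 2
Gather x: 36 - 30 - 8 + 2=0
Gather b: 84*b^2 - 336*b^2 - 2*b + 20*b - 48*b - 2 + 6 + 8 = -252*b^2 - 30*b + 12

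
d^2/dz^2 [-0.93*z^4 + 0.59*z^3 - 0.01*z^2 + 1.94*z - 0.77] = -11.16*z^2 + 3.54*z - 0.02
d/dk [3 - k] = -1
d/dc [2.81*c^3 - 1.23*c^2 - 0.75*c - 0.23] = 8.43*c^2 - 2.46*c - 0.75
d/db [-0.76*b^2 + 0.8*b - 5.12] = 0.8 - 1.52*b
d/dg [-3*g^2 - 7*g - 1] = -6*g - 7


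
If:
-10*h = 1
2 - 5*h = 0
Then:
No Solution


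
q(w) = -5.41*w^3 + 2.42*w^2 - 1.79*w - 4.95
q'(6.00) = -557.03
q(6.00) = -1097.13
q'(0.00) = -1.79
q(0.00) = -4.95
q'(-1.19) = -30.53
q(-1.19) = 9.72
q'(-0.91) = -19.63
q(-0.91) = 2.76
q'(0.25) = -1.59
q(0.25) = -5.33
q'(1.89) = -50.62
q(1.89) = -36.21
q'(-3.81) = -255.83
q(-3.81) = 336.21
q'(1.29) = -22.55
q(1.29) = -14.85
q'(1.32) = -23.68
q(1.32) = -15.54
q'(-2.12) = -84.99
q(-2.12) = 61.27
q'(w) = -16.23*w^2 + 4.84*w - 1.79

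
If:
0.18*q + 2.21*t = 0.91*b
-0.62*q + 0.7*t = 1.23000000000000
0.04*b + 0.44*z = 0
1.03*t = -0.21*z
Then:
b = -0.41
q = -1.99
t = -0.01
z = 0.04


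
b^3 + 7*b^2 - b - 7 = (b - 1)*(b + 1)*(b + 7)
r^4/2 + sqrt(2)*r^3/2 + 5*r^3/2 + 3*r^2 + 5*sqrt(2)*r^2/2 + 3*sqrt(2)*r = r*(r/2 + sqrt(2)/2)*(r + 2)*(r + 3)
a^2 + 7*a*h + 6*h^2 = (a + h)*(a + 6*h)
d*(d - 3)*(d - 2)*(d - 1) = d^4 - 6*d^3 + 11*d^2 - 6*d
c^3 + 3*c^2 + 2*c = c*(c + 1)*(c + 2)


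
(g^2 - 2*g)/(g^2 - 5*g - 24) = g*(2 - g)/(-g^2 + 5*g + 24)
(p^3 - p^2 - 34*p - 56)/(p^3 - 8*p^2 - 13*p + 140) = (p + 2)/(p - 5)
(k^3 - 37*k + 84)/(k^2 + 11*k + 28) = (k^2 - 7*k + 12)/(k + 4)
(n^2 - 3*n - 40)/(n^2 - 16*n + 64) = (n + 5)/(n - 8)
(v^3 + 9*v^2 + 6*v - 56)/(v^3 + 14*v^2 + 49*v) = (v^2 + 2*v - 8)/(v*(v + 7))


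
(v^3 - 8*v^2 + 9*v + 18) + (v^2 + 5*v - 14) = v^3 - 7*v^2 + 14*v + 4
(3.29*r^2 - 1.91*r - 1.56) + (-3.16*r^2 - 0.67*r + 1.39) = 0.13*r^2 - 2.58*r - 0.17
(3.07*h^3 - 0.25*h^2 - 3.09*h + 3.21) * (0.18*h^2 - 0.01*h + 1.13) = 0.5526*h^5 - 0.0757*h^4 + 2.9154*h^3 + 0.3262*h^2 - 3.5238*h + 3.6273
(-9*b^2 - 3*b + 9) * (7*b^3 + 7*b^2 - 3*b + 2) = -63*b^5 - 84*b^4 + 69*b^3 + 54*b^2 - 33*b + 18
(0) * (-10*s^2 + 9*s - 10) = 0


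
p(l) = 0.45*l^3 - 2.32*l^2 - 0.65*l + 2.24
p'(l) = 1.35*l^2 - 4.64*l - 0.65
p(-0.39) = 2.11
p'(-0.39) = 1.36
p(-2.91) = -26.60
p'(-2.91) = 24.28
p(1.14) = -0.85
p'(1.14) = -4.19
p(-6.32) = -199.91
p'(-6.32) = 82.60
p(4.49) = -6.72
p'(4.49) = 5.73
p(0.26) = 1.92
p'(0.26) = -1.77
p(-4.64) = -89.65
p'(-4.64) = 49.94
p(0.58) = 1.17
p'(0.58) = -2.89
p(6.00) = 12.02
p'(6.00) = 20.11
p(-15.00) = -2028.76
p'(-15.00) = 372.70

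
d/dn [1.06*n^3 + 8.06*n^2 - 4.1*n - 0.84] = 3.18*n^2 + 16.12*n - 4.1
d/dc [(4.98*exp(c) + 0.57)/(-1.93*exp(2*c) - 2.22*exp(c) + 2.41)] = (9.6114*exp(2*c) + 2.2002*exp(c) + 13.2672)*exp(c)/(3.7249*exp(4*c) + 8.5692*exp(3*c) - 4.3742*exp(2*c) - 10.7004*exp(c) + 5.8081)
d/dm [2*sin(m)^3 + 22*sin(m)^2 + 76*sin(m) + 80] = 2*(3*sin(m)^2 + 22*sin(m) + 38)*cos(m)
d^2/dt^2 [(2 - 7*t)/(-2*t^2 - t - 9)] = 2*((4*t + 1)^2*(7*t - 2) - 3*(14*t + 1)*(2*t^2 + t + 9))/(2*t^2 + t + 9)^3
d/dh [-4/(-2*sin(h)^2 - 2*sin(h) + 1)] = -(8*sin(2*h) + 8*cos(h))/(2*sin(h) - cos(2*h))^2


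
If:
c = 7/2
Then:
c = 7/2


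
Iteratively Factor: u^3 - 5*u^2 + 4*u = (u - 1)*(u^2 - 4*u) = u*(u - 1)*(u - 4)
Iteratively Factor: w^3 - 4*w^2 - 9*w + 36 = (w + 3)*(w^2 - 7*w + 12) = (w - 3)*(w + 3)*(w - 4)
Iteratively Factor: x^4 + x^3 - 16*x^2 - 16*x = (x + 4)*(x^3 - 3*x^2 - 4*x) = (x - 4)*(x + 4)*(x^2 + x) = (x - 4)*(x + 1)*(x + 4)*(x)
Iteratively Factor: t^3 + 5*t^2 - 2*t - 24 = (t + 4)*(t^2 + t - 6) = (t - 2)*(t + 4)*(t + 3)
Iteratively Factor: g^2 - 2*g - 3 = (g + 1)*(g - 3)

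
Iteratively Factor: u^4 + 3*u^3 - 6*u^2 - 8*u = (u + 1)*(u^3 + 2*u^2 - 8*u) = (u - 2)*(u + 1)*(u^2 + 4*u) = u*(u - 2)*(u + 1)*(u + 4)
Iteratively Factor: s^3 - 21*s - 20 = (s + 4)*(s^2 - 4*s - 5) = (s - 5)*(s + 4)*(s + 1)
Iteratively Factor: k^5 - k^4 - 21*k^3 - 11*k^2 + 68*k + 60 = (k - 2)*(k^4 + k^3 - 19*k^2 - 49*k - 30) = (k - 2)*(k + 2)*(k^3 - k^2 - 17*k - 15) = (k - 5)*(k - 2)*(k + 2)*(k^2 + 4*k + 3) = (k - 5)*(k - 2)*(k + 1)*(k + 2)*(k + 3)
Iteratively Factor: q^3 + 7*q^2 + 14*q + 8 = (q + 2)*(q^2 + 5*q + 4) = (q + 2)*(q + 4)*(q + 1)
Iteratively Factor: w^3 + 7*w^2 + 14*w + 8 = (w + 1)*(w^2 + 6*w + 8) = (w + 1)*(w + 2)*(w + 4)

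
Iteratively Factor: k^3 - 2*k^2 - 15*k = (k + 3)*(k^2 - 5*k) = k*(k + 3)*(k - 5)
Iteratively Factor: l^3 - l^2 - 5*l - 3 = (l - 3)*(l^2 + 2*l + 1) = (l - 3)*(l + 1)*(l + 1)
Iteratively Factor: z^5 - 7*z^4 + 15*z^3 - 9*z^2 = (z - 1)*(z^4 - 6*z^3 + 9*z^2) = z*(z - 1)*(z^3 - 6*z^2 + 9*z) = z^2*(z - 1)*(z^2 - 6*z + 9) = z^2*(z - 3)*(z - 1)*(z - 3)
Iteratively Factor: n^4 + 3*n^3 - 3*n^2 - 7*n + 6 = (n - 1)*(n^3 + 4*n^2 + n - 6) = (n - 1)*(n + 2)*(n^2 + 2*n - 3) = (n - 1)*(n + 2)*(n + 3)*(n - 1)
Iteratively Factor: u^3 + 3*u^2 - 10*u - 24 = (u + 4)*(u^2 - u - 6) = (u - 3)*(u + 4)*(u + 2)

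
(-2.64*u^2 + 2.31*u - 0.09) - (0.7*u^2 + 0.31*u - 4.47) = -3.34*u^2 + 2.0*u + 4.38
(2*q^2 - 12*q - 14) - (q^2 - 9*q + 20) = q^2 - 3*q - 34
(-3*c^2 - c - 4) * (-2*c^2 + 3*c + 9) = 6*c^4 - 7*c^3 - 22*c^2 - 21*c - 36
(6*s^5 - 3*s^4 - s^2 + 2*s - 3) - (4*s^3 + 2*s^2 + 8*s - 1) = 6*s^5 - 3*s^4 - 4*s^3 - 3*s^2 - 6*s - 2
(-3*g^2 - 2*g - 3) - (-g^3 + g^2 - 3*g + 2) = g^3 - 4*g^2 + g - 5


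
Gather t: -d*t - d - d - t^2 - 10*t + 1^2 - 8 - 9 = -2*d - t^2 + t*(-d - 10) - 16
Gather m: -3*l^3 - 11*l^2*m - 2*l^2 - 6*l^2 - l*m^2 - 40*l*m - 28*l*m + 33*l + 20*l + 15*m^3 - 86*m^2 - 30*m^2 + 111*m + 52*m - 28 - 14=-3*l^3 - 8*l^2 + 53*l + 15*m^3 + m^2*(-l - 116) + m*(-11*l^2 - 68*l + 163) - 42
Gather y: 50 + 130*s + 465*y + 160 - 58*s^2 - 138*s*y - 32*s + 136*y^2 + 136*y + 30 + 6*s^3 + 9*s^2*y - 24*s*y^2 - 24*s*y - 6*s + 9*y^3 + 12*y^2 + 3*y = 6*s^3 - 58*s^2 + 92*s + 9*y^3 + y^2*(148 - 24*s) + y*(9*s^2 - 162*s + 604) + 240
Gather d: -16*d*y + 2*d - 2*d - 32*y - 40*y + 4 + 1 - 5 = -16*d*y - 72*y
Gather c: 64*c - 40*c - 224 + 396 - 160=24*c + 12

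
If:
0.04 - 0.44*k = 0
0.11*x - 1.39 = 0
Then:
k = 0.09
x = 12.64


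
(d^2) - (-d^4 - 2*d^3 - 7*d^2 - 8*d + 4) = d^4 + 2*d^3 + 8*d^2 + 8*d - 4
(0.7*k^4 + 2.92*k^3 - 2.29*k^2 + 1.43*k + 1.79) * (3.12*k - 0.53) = 2.184*k^5 + 8.7394*k^4 - 8.6924*k^3 + 5.6753*k^2 + 4.8269*k - 0.9487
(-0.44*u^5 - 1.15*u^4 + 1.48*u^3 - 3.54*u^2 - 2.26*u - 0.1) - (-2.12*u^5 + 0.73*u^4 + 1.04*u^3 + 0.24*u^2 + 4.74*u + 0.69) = 1.68*u^5 - 1.88*u^4 + 0.44*u^3 - 3.78*u^2 - 7.0*u - 0.79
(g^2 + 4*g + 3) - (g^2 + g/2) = 7*g/2 + 3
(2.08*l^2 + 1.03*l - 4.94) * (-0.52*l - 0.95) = -1.0816*l^3 - 2.5116*l^2 + 1.5903*l + 4.693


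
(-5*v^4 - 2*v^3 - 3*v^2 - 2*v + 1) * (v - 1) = -5*v^5 + 3*v^4 - v^3 + v^2 + 3*v - 1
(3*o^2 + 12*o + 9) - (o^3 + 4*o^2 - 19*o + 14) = -o^3 - o^2 + 31*o - 5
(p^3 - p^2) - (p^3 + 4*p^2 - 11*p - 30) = -5*p^2 + 11*p + 30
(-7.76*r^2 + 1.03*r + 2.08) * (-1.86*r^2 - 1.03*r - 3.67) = 14.4336*r^4 + 6.077*r^3 + 23.5495*r^2 - 5.9225*r - 7.6336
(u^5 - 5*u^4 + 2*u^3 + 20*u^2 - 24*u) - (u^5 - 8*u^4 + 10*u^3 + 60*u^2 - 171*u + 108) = 3*u^4 - 8*u^3 - 40*u^2 + 147*u - 108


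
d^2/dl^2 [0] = 0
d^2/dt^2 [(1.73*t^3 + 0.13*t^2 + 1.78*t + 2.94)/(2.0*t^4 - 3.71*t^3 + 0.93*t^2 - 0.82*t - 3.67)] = (13.84*t^9 + 3.12*t^8 + 60.3455999999999*t^7 + 78.6323039999999*t^6 - 211.841448*t^5 + 302.560596*t^4 + 61.517832*t^3 + 70.944882*t^2 - 77.374122*t + 16.81119)/(8.0*t^12 - 44.52*t^11 + 93.7446*t^10 - 102.308411*t^9 + 36.057639*t^8 + 110.751177*t^7 - 170.685708*t^6 + 102.47694*t^5 + 6.17760300000002*t^4 - 133.667773*t^3 + 30.175107*t^2 - 33.133494*t - 49.430863)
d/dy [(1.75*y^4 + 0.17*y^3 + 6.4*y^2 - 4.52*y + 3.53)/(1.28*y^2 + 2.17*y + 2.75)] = (4.48*y^5 + 11.6101*y^4 + 19.9878*y^3 + 21.0761*y^2 + 26.1632*y - 20.0901)/(1.6384*y^4 + 5.5552*y^3 + 11.7489*y^2 + 11.935*y + 7.5625)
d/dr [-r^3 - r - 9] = -3*r^2 - 1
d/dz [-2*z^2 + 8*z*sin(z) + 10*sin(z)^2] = 8*z*cos(z) - 4*z + 8*sin(z) + 10*sin(2*z)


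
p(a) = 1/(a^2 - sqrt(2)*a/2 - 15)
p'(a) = (-2*a + sqrt(2)/2)/(a^2 - sqrt(2)*a/2 - 15)^2 = 2*(-4*a + sqrt(2))/(-2*a^2 + sqrt(2)*a + 30)^2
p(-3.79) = 0.49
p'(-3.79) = 1.98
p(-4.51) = 0.12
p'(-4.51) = 0.13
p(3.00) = -0.12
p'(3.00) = -0.08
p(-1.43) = -0.08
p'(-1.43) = 0.03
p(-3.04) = -0.28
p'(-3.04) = 0.52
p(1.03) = -0.07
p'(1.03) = -0.00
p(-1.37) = -0.08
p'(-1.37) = 0.02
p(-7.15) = 0.02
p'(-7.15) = 0.01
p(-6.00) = 0.04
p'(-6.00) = 0.02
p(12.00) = 0.01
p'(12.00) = 0.00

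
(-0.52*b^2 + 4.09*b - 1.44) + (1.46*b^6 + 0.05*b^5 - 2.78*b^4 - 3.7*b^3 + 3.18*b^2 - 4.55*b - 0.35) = 1.46*b^6 + 0.05*b^5 - 2.78*b^4 - 3.7*b^3 + 2.66*b^2 - 0.46*b - 1.79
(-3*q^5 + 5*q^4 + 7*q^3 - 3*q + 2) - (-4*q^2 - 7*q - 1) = -3*q^5 + 5*q^4 + 7*q^3 + 4*q^2 + 4*q + 3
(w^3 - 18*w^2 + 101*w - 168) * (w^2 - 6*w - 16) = w^5 - 24*w^4 + 193*w^3 - 486*w^2 - 608*w + 2688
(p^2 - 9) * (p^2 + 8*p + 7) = p^4 + 8*p^3 - 2*p^2 - 72*p - 63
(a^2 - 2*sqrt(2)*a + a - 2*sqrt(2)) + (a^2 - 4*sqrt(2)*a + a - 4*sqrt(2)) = 2*a^2 - 6*sqrt(2)*a + 2*a - 6*sqrt(2)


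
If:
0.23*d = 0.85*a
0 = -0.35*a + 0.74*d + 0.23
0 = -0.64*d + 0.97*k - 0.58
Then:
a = -0.10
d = -0.36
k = 0.36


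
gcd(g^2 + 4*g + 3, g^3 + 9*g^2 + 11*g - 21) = g + 3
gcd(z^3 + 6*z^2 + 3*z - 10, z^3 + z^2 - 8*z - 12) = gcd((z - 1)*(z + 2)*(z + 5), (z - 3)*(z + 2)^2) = z + 2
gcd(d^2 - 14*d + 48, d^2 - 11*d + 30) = d - 6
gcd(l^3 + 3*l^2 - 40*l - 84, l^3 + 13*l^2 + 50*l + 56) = l^2 + 9*l + 14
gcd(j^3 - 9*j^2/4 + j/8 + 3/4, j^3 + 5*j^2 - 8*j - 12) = j - 2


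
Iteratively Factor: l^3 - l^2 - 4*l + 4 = (l - 1)*(l^2 - 4) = (l - 1)*(l + 2)*(l - 2)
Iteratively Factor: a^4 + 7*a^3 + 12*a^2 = (a)*(a^3 + 7*a^2 + 12*a) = a*(a + 3)*(a^2 + 4*a) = a*(a + 3)*(a + 4)*(a)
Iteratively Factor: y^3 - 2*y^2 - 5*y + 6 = (y - 1)*(y^2 - y - 6) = (y - 3)*(y - 1)*(y + 2)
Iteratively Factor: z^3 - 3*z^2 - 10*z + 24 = (z - 2)*(z^2 - z - 12) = (z - 2)*(z + 3)*(z - 4)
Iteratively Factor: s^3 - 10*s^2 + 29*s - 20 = (s - 1)*(s^2 - 9*s + 20) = (s - 4)*(s - 1)*(s - 5)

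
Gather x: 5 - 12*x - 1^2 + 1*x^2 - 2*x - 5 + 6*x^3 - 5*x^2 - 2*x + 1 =6*x^3 - 4*x^2 - 16*x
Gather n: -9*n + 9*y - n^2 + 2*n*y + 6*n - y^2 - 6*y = -n^2 + n*(2*y - 3) - y^2 + 3*y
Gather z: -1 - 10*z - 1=-10*z - 2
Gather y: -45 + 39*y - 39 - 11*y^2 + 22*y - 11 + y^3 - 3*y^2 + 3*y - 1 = y^3 - 14*y^2 + 64*y - 96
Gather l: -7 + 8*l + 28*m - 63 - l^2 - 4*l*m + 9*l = -l^2 + l*(17 - 4*m) + 28*m - 70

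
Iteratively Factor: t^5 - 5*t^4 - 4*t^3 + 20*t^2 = (t + 2)*(t^4 - 7*t^3 + 10*t^2) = t*(t + 2)*(t^3 - 7*t^2 + 10*t) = t*(t - 5)*(t + 2)*(t^2 - 2*t) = t*(t - 5)*(t - 2)*(t + 2)*(t)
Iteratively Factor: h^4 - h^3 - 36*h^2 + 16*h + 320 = (h - 4)*(h^3 + 3*h^2 - 24*h - 80) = (h - 5)*(h - 4)*(h^2 + 8*h + 16) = (h - 5)*(h - 4)*(h + 4)*(h + 4)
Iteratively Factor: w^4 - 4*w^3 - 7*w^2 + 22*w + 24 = (w + 2)*(w^3 - 6*w^2 + 5*w + 12) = (w + 1)*(w + 2)*(w^2 - 7*w + 12) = (w - 3)*(w + 1)*(w + 2)*(w - 4)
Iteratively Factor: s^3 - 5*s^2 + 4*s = (s - 4)*(s^2 - s) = (s - 4)*(s - 1)*(s)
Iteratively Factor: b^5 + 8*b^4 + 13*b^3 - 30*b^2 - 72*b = (b + 4)*(b^4 + 4*b^3 - 3*b^2 - 18*b) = (b - 2)*(b + 4)*(b^3 + 6*b^2 + 9*b) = (b - 2)*(b + 3)*(b + 4)*(b^2 + 3*b) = b*(b - 2)*(b + 3)*(b + 4)*(b + 3)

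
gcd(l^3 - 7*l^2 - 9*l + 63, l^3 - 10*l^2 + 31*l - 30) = l - 3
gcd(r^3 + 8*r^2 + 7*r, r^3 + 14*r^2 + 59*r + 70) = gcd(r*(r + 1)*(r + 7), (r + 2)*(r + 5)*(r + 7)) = r + 7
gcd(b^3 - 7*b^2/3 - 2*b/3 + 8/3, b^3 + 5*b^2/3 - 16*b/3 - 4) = b - 2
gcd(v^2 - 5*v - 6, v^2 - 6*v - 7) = v + 1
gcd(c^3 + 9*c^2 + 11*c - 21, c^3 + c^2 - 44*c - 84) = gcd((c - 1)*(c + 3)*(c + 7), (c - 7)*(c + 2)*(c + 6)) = 1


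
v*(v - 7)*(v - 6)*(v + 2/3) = v^4 - 37*v^3/3 + 100*v^2/3 + 28*v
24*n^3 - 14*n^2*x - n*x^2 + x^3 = (-3*n + x)*(-2*n + x)*(4*n + x)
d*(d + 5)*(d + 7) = d^3 + 12*d^2 + 35*d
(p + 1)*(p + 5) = p^2 + 6*p + 5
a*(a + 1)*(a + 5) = a^3 + 6*a^2 + 5*a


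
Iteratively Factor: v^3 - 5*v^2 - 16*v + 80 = (v - 4)*(v^2 - v - 20) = (v - 4)*(v + 4)*(v - 5)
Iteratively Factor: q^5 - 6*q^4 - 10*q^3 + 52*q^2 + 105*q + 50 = (q - 5)*(q^4 - q^3 - 15*q^2 - 23*q - 10) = (q - 5)^2*(q^3 + 4*q^2 + 5*q + 2) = (q - 5)^2*(q + 1)*(q^2 + 3*q + 2) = (q - 5)^2*(q + 1)*(q + 2)*(q + 1)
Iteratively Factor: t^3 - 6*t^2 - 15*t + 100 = (t - 5)*(t^2 - t - 20) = (t - 5)^2*(t + 4)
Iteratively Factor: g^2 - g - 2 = (g + 1)*(g - 2)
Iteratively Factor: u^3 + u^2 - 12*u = (u)*(u^2 + u - 12) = u*(u - 3)*(u + 4)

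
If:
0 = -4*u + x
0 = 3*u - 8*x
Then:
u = 0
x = 0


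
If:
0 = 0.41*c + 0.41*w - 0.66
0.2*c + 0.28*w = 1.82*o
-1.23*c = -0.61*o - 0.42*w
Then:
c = 0.49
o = 0.23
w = 1.12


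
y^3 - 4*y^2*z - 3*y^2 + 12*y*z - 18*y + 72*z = (y - 6)*(y + 3)*(y - 4*z)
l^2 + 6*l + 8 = (l + 2)*(l + 4)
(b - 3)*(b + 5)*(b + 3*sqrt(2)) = b^3 + 2*b^2 + 3*sqrt(2)*b^2 - 15*b + 6*sqrt(2)*b - 45*sqrt(2)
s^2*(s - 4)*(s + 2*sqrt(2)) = s^4 - 4*s^3 + 2*sqrt(2)*s^3 - 8*sqrt(2)*s^2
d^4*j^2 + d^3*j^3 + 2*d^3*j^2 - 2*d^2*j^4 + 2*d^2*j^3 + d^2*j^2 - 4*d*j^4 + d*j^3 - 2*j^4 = (d - j)*(d + 2*j)*(d*j + j)^2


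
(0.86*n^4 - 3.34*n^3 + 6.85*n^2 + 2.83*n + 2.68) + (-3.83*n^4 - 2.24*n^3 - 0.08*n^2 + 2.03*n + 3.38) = -2.97*n^4 - 5.58*n^3 + 6.77*n^2 + 4.86*n + 6.06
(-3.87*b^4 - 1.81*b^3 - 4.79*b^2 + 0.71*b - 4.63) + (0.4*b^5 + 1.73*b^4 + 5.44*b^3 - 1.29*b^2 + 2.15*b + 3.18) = 0.4*b^5 - 2.14*b^4 + 3.63*b^3 - 6.08*b^2 + 2.86*b - 1.45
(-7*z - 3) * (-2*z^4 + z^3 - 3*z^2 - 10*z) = 14*z^5 - z^4 + 18*z^3 + 79*z^2 + 30*z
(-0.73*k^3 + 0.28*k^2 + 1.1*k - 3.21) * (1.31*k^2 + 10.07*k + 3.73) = -0.9563*k^5 - 6.9843*k^4 + 1.5377*k^3 + 7.9163*k^2 - 28.2217*k - 11.9733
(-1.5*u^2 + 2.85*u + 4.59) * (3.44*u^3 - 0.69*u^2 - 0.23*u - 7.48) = -5.16*u^5 + 10.839*u^4 + 14.1681*u^3 + 7.3974*u^2 - 22.3737*u - 34.3332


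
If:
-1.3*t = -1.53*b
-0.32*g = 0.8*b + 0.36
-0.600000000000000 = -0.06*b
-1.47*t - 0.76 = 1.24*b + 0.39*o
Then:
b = 10.00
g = -26.12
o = -78.10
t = 11.77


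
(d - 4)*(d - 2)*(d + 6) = d^3 - 28*d + 48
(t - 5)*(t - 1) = t^2 - 6*t + 5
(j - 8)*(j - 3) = j^2 - 11*j + 24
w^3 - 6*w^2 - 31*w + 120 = (w - 8)*(w - 3)*(w + 5)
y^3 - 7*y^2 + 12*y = y*(y - 4)*(y - 3)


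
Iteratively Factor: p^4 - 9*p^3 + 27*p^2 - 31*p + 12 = (p - 1)*(p^3 - 8*p^2 + 19*p - 12) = (p - 3)*(p - 1)*(p^2 - 5*p + 4) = (p - 4)*(p - 3)*(p - 1)*(p - 1)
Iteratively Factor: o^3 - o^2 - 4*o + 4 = (o - 1)*(o^2 - 4) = (o - 2)*(o - 1)*(o + 2)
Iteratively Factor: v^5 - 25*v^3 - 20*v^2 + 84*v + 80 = (v + 4)*(v^4 - 4*v^3 - 9*v^2 + 16*v + 20) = (v - 2)*(v + 4)*(v^3 - 2*v^2 - 13*v - 10) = (v - 5)*(v - 2)*(v + 4)*(v^2 + 3*v + 2) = (v - 5)*(v - 2)*(v + 2)*(v + 4)*(v + 1)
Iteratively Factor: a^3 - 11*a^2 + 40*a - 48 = (a - 4)*(a^2 - 7*a + 12) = (a - 4)*(a - 3)*(a - 4)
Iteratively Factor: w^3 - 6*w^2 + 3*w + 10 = (w - 2)*(w^2 - 4*w - 5) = (w - 2)*(w + 1)*(w - 5)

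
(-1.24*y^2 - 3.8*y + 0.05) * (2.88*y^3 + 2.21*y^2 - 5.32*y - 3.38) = -3.5712*y^5 - 13.6844*y^4 - 1.6572*y^3 + 24.5177*y^2 + 12.578*y - 0.169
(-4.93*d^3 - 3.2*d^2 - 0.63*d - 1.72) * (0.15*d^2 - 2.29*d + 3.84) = -0.7395*d^5 + 10.8097*d^4 - 11.6977*d^3 - 11.1033*d^2 + 1.5196*d - 6.6048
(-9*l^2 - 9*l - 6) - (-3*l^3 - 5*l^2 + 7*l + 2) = 3*l^3 - 4*l^2 - 16*l - 8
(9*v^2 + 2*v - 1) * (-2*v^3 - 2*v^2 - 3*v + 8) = -18*v^5 - 22*v^4 - 29*v^3 + 68*v^2 + 19*v - 8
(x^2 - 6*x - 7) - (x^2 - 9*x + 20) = 3*x - 27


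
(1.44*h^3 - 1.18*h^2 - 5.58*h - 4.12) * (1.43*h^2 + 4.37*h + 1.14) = 2.0592*h^5 + 4.6054*h^4 - 11.4944*h^3 - 31.6214*h^2 - 24.3656*h - 4.6968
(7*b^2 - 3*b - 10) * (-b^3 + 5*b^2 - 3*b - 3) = -7*b^5 + 38*b^4 - 26*b^3 - 62*b^2 + 39*b + 30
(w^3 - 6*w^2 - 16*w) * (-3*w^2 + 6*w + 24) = -3*w^5 + 24*w^4 + 36*w^3 - 240*w^2 - 384*w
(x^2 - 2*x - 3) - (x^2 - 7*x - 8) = 5*x + 5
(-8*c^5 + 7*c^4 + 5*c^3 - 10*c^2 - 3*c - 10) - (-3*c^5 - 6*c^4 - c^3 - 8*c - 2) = -5*c^5 + 13*c^4 + 6*c^3 - 10*c^2 + 5*c - 8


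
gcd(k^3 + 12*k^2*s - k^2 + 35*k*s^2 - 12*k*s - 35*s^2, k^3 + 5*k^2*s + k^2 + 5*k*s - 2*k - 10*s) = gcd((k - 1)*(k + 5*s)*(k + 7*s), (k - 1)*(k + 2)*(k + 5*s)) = k^2 + 5*k*s - k - 5*s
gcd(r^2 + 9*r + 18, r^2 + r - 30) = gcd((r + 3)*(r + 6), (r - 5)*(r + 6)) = r + 6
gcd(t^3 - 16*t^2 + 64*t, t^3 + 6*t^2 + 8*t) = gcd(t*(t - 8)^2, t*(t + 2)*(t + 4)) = t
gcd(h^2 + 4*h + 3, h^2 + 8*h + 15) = h + 3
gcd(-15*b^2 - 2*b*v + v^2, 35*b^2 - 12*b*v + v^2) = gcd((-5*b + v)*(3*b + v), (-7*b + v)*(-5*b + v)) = -5*b + v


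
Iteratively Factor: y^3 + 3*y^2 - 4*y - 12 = (y + 3)*(y^2 - 4) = (y - 2)*(y + 3)*(y + 2)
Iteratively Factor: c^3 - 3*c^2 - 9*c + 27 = (c - 3)*(c^2 - 9) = (c - 3)*(c + 3)*(c - 3)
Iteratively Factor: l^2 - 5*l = (l)*(l - 5)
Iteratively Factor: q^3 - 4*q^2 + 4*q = (q - 2)*(q^2 - 2*q) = (q - 2)^2*(q)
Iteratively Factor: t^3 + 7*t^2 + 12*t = (t)*(t^2 + 7*t + 12) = t*(t + 3)*(t + 4)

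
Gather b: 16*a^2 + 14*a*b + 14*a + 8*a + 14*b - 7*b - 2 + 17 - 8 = 16*a^2 + 22*a + b*(14*a + 7) + 7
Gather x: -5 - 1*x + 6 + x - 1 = 0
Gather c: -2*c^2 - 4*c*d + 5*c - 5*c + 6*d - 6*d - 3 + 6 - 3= -2*c^2 - 4*c*d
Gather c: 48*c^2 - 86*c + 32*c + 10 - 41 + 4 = 48*c^2 - 54*c - 27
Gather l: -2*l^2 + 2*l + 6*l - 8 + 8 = -2*l^2 + 8*l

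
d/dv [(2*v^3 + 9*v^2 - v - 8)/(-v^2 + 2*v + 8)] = (-2*v^4 + 8*v^3 + 65*v^2 + 128*v + 8)/(v^4 - 4*v^3 - 12*v^2 + 32*v + 64)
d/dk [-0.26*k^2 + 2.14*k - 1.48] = 2.14 - 0.52*k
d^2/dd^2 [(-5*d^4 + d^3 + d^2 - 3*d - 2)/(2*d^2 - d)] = 2*(-20*d^6 + 30*d^5 - 15*d^4 - 9*d^3 - 24*d^2 + 12*d - 2)/(d^3*(8*d^3 - 12*d^2 + 6*d - 1))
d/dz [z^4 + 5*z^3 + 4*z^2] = z*(4*z^2 + 15*z + 8)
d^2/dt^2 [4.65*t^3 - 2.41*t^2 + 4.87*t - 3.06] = 27.9*t - 4.82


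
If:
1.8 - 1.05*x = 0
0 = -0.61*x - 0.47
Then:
No Solution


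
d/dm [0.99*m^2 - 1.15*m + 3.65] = 1.98*m - 1.15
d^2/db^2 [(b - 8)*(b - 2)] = 2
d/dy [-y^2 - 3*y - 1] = -2*y - 3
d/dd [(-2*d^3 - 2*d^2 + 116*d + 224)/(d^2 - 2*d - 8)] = 2*(-d^2 + 8*d - 60)/(d^2 - 8*d + 16)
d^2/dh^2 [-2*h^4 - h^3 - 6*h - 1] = 6*h*(-4*h - 1)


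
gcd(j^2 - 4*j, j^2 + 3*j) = j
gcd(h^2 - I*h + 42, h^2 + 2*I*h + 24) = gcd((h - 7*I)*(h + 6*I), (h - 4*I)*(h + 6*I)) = h + 6*I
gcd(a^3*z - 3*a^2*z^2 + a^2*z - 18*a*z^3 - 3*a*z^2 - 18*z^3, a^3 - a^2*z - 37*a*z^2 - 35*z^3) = 1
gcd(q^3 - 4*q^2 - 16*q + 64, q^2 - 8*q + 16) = q^2 - 8*q + 16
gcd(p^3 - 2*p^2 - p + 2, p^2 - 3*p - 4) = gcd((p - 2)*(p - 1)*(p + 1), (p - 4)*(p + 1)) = p + 1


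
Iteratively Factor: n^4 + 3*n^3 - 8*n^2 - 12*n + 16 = (n - 2)*(n^3 + 5*n^2 + 2*n - 8) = (n - 2)*(n + 2)*(n^2 + 3*n - 4) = (n - 2)*(n + 2)*(n + 4)*(n - 1)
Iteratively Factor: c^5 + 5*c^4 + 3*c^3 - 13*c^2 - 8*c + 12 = (c - 1)*(c^4 + 6*c^3 + 9*c^2 - 4*c - 12) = (c - 1)*(c + 2)*(c^3 + 4*c^2 + c - 6) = (c - 1)^2*(c + 2)*(c^2 + 5*c + 6) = (c - 1)^2*(c + 2)^2*(c + 3)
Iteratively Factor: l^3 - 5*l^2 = (l)*(l^2 - 5*l) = l^2*(l - 5)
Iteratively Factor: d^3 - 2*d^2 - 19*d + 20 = (d + 4)*(d^2 - 6*d + 5) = (d - 1)*(d + 4)*(d - 5)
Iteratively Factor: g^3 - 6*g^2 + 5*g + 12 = (g + 1)*(g^2 - 7*g + 12) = (g - 3)*(g + 1)*(g - 4)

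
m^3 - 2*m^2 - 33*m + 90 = (m - 5)*(m - 3)*(m + 6)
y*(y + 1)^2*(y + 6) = y^4 + 8*y^3 + 13*y^2 + 6*y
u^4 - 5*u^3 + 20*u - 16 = (u - 4)*(u - 2)*(u - 1)*(u + 2)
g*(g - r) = g^2 - g*r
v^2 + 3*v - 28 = (v - 4)*(v + 7)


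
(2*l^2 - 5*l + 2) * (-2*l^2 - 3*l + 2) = -4*l^4 + 4*l^3 + 15*l^2 - 16*l + 4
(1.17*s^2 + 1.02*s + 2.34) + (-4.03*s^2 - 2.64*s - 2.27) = -2.86*s^2 - 1.62*s + 0.0699999999999998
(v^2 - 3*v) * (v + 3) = v^3 - 9*v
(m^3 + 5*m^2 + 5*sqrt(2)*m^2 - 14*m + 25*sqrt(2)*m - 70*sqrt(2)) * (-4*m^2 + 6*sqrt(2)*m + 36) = -4*m^5 - 20*m^4 - 14*sqrt(2)*m^4 - 70*sqrt(2)*m^3 + 152*m^3 + 480*m^2 + 376*sqrt(2)*m^2 - 1344*m + 900*sqrt(2)*m - 2520*sqrt(2)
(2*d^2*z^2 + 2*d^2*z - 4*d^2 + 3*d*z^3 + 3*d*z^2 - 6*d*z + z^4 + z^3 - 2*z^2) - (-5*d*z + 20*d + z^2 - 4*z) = 2*d^2*z^2 + 2*d^2*z - 4*d^2 + 3*d*z^3 + 3*d*z^2 - d*z - 20*d + z^4 + z^3 - 3*z^2 + 4*z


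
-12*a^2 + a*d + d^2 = (-3*a + d)*(4*a + d)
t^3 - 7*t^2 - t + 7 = (t - 7)*(t - 1)*(t + 1)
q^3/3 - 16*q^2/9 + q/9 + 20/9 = (q/3 + 1/3)*(q - 5)*(q - 4/3)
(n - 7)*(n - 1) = n^2 - 8*n + 7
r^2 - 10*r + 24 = (r - 6)*(r - 4)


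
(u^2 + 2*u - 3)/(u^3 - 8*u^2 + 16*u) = (u^2 + 2*u - 3)/(u*(u^2 - 8*u + 16))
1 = 1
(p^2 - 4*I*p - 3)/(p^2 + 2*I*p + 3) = (p - 3*I)/(p + 3*I)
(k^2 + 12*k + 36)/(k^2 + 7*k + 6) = (k + 6)/(k + 1)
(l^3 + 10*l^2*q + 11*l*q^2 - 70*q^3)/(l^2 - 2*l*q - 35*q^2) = (-l^2 - 5*l*q + 14*q^2)/(-l + 7*q)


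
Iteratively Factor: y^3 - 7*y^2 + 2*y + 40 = (y - 5)*(y^2 - 2*y - 8) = (y - 5)*(y + 2)*(y - 4)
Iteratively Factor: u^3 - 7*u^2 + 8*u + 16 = (u - 4)*(u^2 - 3*u - 4) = (u - 4)^2*(u + 1)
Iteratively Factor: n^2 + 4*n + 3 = (n + 3)*(n + 1)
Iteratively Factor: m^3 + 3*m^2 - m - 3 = (m + 3)*(m^2 - 1) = (m - 1)*(m + 3)*(m + 1)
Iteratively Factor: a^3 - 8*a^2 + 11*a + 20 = (a - 5)*(a^2 - 3*a - 4) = (a - 5)*(a + 1)*(a - 4)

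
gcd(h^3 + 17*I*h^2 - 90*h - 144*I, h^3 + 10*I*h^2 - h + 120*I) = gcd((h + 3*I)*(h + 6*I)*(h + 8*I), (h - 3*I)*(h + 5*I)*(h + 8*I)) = h + 8*I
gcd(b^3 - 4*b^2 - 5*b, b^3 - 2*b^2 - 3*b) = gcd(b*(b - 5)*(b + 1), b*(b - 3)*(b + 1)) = b^2 + b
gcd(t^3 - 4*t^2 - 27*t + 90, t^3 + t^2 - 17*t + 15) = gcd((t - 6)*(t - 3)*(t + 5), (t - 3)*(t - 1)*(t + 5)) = t^2 + 2*t - 15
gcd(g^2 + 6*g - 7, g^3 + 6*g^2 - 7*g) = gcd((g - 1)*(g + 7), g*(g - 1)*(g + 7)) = g^2 + 6*g - 7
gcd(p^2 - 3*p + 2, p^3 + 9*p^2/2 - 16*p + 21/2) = p - 1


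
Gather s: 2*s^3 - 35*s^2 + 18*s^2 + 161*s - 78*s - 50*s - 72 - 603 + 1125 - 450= 2*s^3 - 17*s^2 + 33*s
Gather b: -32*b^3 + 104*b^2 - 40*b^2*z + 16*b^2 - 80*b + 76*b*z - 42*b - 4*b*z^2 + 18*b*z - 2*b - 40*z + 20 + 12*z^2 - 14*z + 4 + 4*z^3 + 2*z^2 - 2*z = -32*b^3 + b^2*(120 - 40*z) + b*(-4*z^2 + 94*z - 124) + 4*z^3 + 14*z^2 - 56*z + 24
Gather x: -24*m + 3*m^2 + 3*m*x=3*m^2 + 3*m*x - 24*m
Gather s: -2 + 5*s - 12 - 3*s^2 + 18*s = -3*s^2 + 23*s - 14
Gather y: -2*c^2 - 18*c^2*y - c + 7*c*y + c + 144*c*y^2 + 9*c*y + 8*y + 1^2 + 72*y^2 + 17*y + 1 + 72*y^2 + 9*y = -2*c^2 + y^2*(144*c + 144) + y*(-18*c^2 + 16*c + 34) + 2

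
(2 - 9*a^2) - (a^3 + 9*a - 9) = -a^3 - 9*a^2 - 9*a + 11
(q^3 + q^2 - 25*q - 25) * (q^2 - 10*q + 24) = q^5 - 9*q^4 - 11*q^3 + 249*q^2 - 350*q - 600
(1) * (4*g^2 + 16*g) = 4*g^2 + 16*g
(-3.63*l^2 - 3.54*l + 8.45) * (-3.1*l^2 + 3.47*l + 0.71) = 11.253*l^4 - 1.6221*l^3 - 41.0561*l^2 + 26.8081*l + 5.9995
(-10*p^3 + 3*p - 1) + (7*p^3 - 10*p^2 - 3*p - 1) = -3*p^3 - 10*p^2 - 2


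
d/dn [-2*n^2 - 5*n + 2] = -4*n - 5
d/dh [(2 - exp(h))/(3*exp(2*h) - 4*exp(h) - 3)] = (3*exp(2*h) - 12*exp(h) + 11)*exp(h)/(9*exp(4*h) - 24*exp(3*h) - 2*exp(2*h) + 24*exp(h) + 9)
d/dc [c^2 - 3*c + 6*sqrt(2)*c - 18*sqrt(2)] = 2*c - 3 + 6*sqrt(2)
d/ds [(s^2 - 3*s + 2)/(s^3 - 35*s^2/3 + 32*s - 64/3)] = 9*s*(4 - s)/(9*s^4 - 192*s^3 + 1408*s^2 - 4096*s + 4096)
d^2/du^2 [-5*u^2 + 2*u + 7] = -10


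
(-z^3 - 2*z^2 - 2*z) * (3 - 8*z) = 8*z^4 + 13*z^3 + 10*z^2 - 6*z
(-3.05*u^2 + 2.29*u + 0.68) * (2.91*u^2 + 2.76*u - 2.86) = -8.8755*u^4 - 1.7541*u^3 + 17.0222*u^2 - 4.6726*u - 1.9448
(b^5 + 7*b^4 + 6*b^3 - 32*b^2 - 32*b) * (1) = b^5 + 7*b^4 + 6*b^3 - 32*b^2 - 32*b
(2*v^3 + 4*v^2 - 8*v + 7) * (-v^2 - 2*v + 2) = -2*v^5 - 8*v^4 + 4*v^3 + 17*v^2 - 30*v + 14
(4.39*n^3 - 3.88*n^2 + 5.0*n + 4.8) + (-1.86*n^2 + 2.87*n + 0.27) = 4.39*n^3 - 5.74*n^2 + 7.87*n + 5.07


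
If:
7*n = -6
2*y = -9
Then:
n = -6/7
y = -9/2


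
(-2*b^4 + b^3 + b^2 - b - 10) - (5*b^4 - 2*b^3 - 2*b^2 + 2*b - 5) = -7*b^4 + 3*b^3 + 3*b^2 - 3*b - 5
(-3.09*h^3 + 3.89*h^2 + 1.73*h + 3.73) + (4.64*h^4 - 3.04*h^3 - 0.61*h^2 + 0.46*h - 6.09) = 4.64*h^4 - 6.13*h^3 + 3.28*h^2 + 2.19*h - 2.36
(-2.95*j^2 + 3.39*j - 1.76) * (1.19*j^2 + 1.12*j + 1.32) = -3.5105*j^4 + 0.730099999999999*j^3 - 2.1916*j^2 + 2.5036*j - 2.3232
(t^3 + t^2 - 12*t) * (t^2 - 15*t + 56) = t^5 - 14*t^4 + 29*t^3 + 236*t^2 - 672*t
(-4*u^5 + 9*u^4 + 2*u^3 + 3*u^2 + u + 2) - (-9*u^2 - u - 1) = -4*u^5 + 9*u^4 + 2*u^3 + 12*u^2 + 2*u + 3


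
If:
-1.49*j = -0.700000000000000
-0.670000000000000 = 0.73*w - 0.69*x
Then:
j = 0.47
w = 0.945205479452055*x - 0.917808219178082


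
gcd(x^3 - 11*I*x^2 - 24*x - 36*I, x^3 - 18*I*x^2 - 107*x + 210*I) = x - 6*I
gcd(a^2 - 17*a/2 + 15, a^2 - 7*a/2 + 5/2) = a - 5/2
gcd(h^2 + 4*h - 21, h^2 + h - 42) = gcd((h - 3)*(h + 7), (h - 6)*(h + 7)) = h + 7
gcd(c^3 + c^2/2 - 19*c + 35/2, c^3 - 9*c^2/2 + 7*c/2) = c^2 - 9*c/2 + 7/2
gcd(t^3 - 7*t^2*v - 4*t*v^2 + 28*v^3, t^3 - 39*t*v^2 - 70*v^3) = t^2 - 5*t*v - 14*v^2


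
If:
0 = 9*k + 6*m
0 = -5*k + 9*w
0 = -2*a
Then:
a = 0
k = 9*w/5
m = -27*w/10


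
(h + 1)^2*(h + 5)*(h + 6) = h^4 + 13*h^3 + 53*h^2 + 71*h + 30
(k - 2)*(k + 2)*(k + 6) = k^3 + 6*k^2 - 4*k - 24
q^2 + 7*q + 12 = (q + 3)*(q + 4)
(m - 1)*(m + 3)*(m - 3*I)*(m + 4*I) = m^4 + 2*m^3 + I*m^3 + 9*m^2 + 2*I*m^2 + 24*m - 3*I*m - 36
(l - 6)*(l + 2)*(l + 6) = l^3 + 2*l^2 - 36*l - 72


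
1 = 1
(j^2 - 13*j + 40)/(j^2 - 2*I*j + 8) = (j^2 - 13*j + 40)/(j^2 - 2*I*j + 8)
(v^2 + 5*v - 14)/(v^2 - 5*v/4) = 4*(v^2 + 5*v - 14)/(v*(4*v - 5))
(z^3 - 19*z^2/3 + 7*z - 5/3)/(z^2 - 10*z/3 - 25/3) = (3*z^2 - 4*z + 1)/(3*z + 5)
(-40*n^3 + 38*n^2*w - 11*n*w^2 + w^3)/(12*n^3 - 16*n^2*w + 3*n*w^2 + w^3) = (20*n^2 - 9*n*w + w^2)/(-6*n^2 + 5*n*w + w^2)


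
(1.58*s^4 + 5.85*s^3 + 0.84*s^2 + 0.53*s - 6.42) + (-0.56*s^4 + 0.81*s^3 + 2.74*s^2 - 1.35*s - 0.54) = 1.02*s^4 + 6.66*s^3 + 3.58*s^2 - 0.82*s - 6.96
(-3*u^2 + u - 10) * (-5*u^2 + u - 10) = 15*u^4 - 8*u^3 + 81*u^2 - 20*u + 100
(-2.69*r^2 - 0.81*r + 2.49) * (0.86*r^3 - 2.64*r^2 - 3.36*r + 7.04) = -2.3134*r^5 + 6.405*r^4 + 13.3182*r^3 - 22.7896*r^2 - 14.0688*r + 17.5296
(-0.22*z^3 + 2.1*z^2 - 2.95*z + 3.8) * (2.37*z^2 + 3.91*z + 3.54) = -0.5214*z^5 + 4.1168*z^4 + 0.440699999999999*z^3 + 4.9055*z^2 + 4.415*z + 13.452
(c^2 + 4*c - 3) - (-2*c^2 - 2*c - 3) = 3*c^2 + 6*c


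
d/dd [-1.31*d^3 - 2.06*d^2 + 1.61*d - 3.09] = -3.93*d^2 - 4.12*d + 1.61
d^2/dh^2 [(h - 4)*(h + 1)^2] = 6*h - 4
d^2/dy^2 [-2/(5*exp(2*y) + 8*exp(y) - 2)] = 8*((5*exp(y) + 2)*(5*exp(2*y) + 8*exp(y) - 2) - 2*(5*exp(y) + 4)^2*exp(y))*exp(y)/(5*exp(2*y) + 8*exp(y) - 2)^3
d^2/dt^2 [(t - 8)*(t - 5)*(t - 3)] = 6*t - 32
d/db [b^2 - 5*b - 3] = 2*b - 5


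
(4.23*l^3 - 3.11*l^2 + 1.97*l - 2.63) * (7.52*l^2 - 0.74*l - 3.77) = 31.8096*l^5 - 26.5174*l^4 + 1.1687*l^3 - 9.5107*l^2 - 5.4807*l + 9.9151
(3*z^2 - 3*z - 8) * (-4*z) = -12*z^3 + 12*z^2 + 32*z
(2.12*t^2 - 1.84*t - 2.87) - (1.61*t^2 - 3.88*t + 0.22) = 0.51*t^2 + 2.04*t - 3.09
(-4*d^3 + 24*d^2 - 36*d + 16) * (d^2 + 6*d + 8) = -4*d^5 + 76*d^3 - 8*d^2 - 192*d + 128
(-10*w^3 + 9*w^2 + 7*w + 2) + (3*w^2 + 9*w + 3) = -10*w^3 + 12*w^2 + 16*w + 5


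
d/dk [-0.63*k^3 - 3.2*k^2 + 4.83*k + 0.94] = -1.89*k^2 - 6.4*k + 4.83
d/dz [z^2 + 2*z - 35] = 2*z + 2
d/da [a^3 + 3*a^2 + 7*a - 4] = 3*a^2 + 6*a + 7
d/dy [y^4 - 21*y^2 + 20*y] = 4*y^3 - 42*y + 20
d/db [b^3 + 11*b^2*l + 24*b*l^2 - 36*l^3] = 3*b^2 + 22*b*l + 24*l^2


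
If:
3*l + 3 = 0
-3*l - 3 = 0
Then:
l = -1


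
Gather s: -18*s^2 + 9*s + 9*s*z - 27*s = -18*s^2 + s*(9*z - 18)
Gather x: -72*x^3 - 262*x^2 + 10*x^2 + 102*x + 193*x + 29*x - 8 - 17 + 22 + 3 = -72*x^3 - 252*x^2 + 324*x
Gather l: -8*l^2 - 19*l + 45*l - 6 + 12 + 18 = -8*l^2 + 26*l + 24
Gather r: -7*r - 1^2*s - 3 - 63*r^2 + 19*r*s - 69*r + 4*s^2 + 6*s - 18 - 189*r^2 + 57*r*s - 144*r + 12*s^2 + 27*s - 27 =-252*r^2 + r*(76*s - 220) + 16*s^2 + 32*s - 48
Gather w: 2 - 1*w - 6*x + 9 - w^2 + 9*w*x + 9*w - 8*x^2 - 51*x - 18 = -w^2 + w*(9*x + 8) - 8*x^2 - 57*x - 7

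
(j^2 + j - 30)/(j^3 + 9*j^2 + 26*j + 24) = (j^2 + j - 30)/(j^3 + 9*j^2 + 26*j + 24)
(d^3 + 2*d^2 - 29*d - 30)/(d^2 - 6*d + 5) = (d^2 + 7*d + 6)/(d - 1)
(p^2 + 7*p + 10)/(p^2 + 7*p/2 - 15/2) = 2*(p + 2)/(2*p - 3)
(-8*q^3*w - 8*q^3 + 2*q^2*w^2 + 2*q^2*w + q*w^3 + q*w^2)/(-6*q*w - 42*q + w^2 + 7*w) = q*(8*q^2*w + 8*q^2 - 2*q*w^2 - 2*q*w - w^3 - w^2)/(6*q*w + 42*q - w^2 - 7*w)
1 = 1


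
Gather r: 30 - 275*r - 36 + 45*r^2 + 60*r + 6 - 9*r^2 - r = 36*r^2 - 216*r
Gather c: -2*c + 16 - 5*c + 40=56 - 7*c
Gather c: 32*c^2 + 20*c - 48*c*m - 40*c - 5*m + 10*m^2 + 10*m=32*c^2 + c*(-48*m - 20) + 10*m^2 + 5*m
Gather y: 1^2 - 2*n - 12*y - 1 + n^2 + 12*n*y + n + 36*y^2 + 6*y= n^2 - n + 36*y^2 + y*(12*n - 6)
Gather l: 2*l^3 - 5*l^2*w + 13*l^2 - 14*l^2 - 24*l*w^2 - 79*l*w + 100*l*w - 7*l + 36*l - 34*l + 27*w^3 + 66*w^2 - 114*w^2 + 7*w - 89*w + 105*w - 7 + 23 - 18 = 2*l^3 + l^2*(-5*w - 1) + l*(-24*w^2 + 21*w - 5) + 27*w^3 - 48*w^2 + 23*w - 2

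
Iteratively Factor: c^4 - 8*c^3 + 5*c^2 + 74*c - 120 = (c - 2)*(c^3 - 6*c^2 - 7*c + 60) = (c - 4)*(c - 2)*(c^2 - 2*c - 15) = (c - 4)*(c - 2)*(c + 3)*(c - 5)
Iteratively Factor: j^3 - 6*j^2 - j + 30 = (j - 3)*(j^2 - 3*j - 10) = (j - 5)*(j - 3)*(j + 2)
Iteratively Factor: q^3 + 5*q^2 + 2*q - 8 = (q + 4)*(q^2 + q - 2) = (q + 2)*(q + 4)*(q - 1)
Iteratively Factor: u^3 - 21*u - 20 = (u + 1)*(u^2 - u - 20) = (u - 5)*(u + 1)*(u + 4)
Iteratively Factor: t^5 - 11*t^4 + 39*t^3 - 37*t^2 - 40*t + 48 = (t - 4)*(t^4 - 7*t^3 + 11*t^2 + 7*t - 12) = (t - 4)*(t + 1)*(t^3 - 8*t^2 + 19*t - 12) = (t - 4)^2*(t + 1)*(t^2 - 4*t + 3) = (t - 4)^2*(t - 3)*(t + 1)*(t - 1)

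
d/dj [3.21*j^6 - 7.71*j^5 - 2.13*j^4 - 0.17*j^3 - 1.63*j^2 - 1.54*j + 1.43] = 19.26*j^5 - 38.55*j^4 - 8.52*j^3 - 0.51*j^2 - 3.26*j - 1.54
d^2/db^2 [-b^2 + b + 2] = -2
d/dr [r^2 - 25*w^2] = 2*r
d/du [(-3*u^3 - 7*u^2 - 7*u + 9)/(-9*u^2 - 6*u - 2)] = (27*u^4 + 36*u^3 - 3*u^2 + 190*u + 68)/(81*u^4 + 108*u^3 + 72*u^2 + 24*u + 4)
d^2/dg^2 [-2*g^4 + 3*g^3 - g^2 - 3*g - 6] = -24*g^2 + 18*g - 2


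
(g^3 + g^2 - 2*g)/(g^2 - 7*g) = (g^2 + g - 2)/(g - 7)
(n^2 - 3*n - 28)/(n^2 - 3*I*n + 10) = (n^2 - 3*n - 28)/(n^2 - 3*I*n + 10)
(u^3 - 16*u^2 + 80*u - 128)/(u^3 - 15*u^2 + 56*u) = (u^2 - 8*u + 16)/(u*(u - 7))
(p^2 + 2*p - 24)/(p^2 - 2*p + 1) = (p^2 + 2*p - 24)/(p^2 - 2*p + 1)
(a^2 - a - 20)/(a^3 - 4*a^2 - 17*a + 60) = 1/(a - 3)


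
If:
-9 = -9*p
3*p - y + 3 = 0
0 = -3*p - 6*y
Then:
No Solution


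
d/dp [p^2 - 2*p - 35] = 2*p - 2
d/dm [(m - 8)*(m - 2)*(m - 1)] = 3*m^2 - 22*m + 26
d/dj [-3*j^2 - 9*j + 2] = -6*j - 9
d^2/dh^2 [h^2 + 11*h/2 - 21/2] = 2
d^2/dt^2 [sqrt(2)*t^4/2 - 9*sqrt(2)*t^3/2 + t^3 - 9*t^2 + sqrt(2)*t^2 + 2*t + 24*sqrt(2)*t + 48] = 6*sqrt(2)*t^2 - 27*sqrt(2)*t + 6*t - 18 + 2*sqrt(2)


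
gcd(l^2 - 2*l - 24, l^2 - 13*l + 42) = l - 6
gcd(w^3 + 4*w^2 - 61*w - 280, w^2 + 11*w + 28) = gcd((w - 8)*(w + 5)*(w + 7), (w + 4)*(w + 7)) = w + 7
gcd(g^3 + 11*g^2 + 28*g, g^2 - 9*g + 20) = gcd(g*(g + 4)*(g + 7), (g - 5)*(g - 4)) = 1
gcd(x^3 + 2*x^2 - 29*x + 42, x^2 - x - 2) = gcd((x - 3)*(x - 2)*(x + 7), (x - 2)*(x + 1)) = x - 2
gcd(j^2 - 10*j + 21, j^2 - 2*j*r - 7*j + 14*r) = j - 7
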